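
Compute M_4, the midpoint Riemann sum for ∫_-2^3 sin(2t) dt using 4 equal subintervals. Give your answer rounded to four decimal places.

-1.0629

Δt = (3 − (-2))/4 = 1.25.
Midpoints: -1.375, -0.125, 1.125, 2.375.
f(-1.375) ≈ -0.3817, f(-0.125) ≈ -0.2474, f(1.125) ≈ 0.7781, f(2.375) ≈ -0.9993.
Sum = Δt · [f(-1.375) + f(-0.125) + f(1.125) + f(2.375)].
Sum ≈ -1.0629.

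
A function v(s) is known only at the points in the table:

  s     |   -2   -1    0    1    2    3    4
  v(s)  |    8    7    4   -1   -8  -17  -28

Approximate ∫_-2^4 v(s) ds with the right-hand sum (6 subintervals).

-43

Δs = 1.
Sum = 1·[7 + 4 + (-1) + (-8) + (-17) + (-28)] = -43.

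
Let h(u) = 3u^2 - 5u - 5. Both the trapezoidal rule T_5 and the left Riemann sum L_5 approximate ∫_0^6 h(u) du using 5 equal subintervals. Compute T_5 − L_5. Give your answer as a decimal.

T_5 = 100.32.
L_5 = 53.52.
T_5 − L_5 = 46.8.

46.8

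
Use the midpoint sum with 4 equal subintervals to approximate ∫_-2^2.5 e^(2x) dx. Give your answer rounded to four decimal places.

60.5844

Δx = (2.5 − (-2))/4 = 1.125.
Midpoints: -1.4375, -0.3125, 0.8125, 1.9375.
f(-1.4375) ≈ 0.0564, f(-0.3125) ≈ 0.5353, f(0.8125) ≈ 5.0784, f(1.9375) ≈ 48.1827.
Sum = Δx · [f(-1.4375) + f(-0.3125) + f(0.8125) + f(1.9375)].
Sum ≈ 60.5844.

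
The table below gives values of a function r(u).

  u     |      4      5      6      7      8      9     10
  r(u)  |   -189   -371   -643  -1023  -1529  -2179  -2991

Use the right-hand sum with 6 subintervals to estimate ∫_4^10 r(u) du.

-8736

Δu = 1.
Sum = 1·[(-371) + (-643) + (-1023) + (-1529) + (-2179) + (-2991)] = -8736.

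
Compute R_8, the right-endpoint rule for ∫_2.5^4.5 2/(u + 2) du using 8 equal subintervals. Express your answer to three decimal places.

Δu = (4.5 − 2.5)/8 = 0.25.
Right endpoints: 2.75, 3, 3.25, 3.5, 3.75, 4, 4.25, 4.5.
f(2.75) = 8/19, f(3) = 0.4, f(3.25) = 8/21, f(3.5) = 4/11, f(3.75) = 8/23, f(4) = 1/3, f(4.25) = 0.32, f(4.5) = 4/13.
Sum = Δu · [f(2.75) + f(3) + f(3.25) + ...].
Sum ≈ 0.719.

0.719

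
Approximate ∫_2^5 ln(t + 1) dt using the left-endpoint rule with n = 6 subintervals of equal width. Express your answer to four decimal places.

4.2780

Δt = (5 − 2)/6 = 0.5.
Left endpoints: 2, 2.5, 3, 3.5, 4, 4.5.
f(2) ≈ 1.0986, f(2.5) ≈ 1.2528, f(3) ≈ 1.3863, f(3.5) ≈ 1.5041, f(4) ≈ 1.6094, f(4.5) ≈ 1.7047.
Sum = Δt · [f(2) + f(2.5) + f(3) + ...].
Sum ≈ 4.2780.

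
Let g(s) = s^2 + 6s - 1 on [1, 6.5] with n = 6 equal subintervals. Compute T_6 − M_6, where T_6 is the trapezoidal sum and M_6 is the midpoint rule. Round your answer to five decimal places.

T_6 ≈ 210.2285880.
M_6 ≈ 209.0732060.
T_6 − M_6 ≈ 1.15538.

1.15538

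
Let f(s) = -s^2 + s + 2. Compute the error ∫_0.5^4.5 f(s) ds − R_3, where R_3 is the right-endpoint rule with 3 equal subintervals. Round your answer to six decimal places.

11.851852

Exact integral: ∫_0.5^4.5 f(s) ds ≈ -12.33333333.
R_3 ≈ -24.18518519.
Error ≈ -12.33333333 − (-24.18518519) ≈ 11.851852.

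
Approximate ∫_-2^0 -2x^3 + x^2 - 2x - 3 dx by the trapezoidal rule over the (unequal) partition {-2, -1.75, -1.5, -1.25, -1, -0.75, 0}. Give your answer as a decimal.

9.015625

Subinterval widths: 0.25, 0.25, 0.25, 0.25, 0.25, 0.75.
f(-2) = 21, f(-1.75) = 14.28125, f(-1.5) = 9, f(-1.25) = 4.96875, f(-1) = 2, f(-0.75) = -0.09375, f(0) = -3.
On each subinterval the trapezoid contributes (Δx_i/2)·[f(x_{i-1}) + f(x_i)].
Sum = 9.015625.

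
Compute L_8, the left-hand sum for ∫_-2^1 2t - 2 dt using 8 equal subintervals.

-10.125

Δt = (1 − (-2))/8 = 0.375.
Left endpoints: -2, -1.625, -1.25, -0.875, -0.5, -0.125, 0.25, 0.625.
f(-2) = -6, f(-1.625) = -5.25, f(-1.25) = -4.5, f(-0.875) = -3.75, f(-0.5) = -3, f(-0.125) = -2.25, f(0.25) = -1.5, f(0.625) = -0.75.
Sum = Δt · [f(-2) + f(-1.625) + f(-1.25) + ...].
Sum = -10.125.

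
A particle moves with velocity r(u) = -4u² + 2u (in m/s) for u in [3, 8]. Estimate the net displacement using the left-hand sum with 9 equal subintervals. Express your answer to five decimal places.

-534.36214

Δu = (8 − 3)/9 = 5/9.
Left endpoints: 3, 32/9, 37/9, 14/3, 47/9, 52/9, 19/3, 62/9, 67/9.
r(3) = -30, r(32/9) = -3520/81, r(37/9) = -4810/81, r(14/3) = -700/9, r(47/9) = -7990/81, r(52/9) = -9880/81, r(19/3) = -1330/9, r(62/9) = -14260/81, r(67/9) = -16750/81.
Sum = Δu · [r(3) + r(32/9) + r(37/9) + ...].
Sum ≈ -534.36214.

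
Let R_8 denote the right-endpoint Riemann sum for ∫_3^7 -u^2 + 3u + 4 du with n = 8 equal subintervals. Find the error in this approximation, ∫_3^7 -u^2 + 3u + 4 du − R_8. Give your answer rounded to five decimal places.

Exact integral: ∫_3^7 f(u) du ≈ -29.3333333.
R_8 = -36.5.
Error ≈ -29.3333333 − (-36.5) ≈ 7.16667.

7.16667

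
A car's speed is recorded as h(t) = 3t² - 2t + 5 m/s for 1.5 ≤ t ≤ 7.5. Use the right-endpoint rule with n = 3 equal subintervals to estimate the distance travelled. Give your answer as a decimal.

Δt = (7.5 − 1.5)/3 = 2.
Right endpoints: 3.5, 5.5, 7.5.
h(3.5) = 34.75, h(5.5) = 84.75, h(7.5) = 158.75.
Sum = Δt · [h(3.5) + h(5.5) + h(7.5)].
Sum = 556.5.

556.5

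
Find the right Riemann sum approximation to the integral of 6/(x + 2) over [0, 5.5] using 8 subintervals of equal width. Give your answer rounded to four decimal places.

7.2285

Δx = (5.5 − 0)/8 = 0.6875.
Right endpoints: 0.6875, 1.375, 2.0625, 2.75, 3.4375, 4.125, 4.8125, 5.5.
f(0.6875) = 96/43, f(1.375) = 16/9, f(2.0625) = 96/65, f(2.75) = 24/19, f(3.4375) = 32/29, f(4.125) = 48/49, f(4.8125) = 96/109, f(5.5) = 0.8.
Sum = Δx · [f(0.6875) + f(1.375) + f(2.0625) + ...].
Sum ≈ 7.2285.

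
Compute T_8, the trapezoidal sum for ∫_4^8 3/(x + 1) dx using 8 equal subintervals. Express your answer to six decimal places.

Δx = (8 − 4)/8 = 0.5.
f(4) = 0.6, f(4.5) = 6/11, f(5) = 0.5, f(5.5) = 6/13, f(6) = 3/7, f(6.5) = 0.4, f(7) = 0.375, f(7.5) = 6/17, f(8) = 1/3.
T_8 = (Δx/2)·[f(x_0) + 2f(x_1) + ... + 2f(x_{7}) + f(x_8)].
Sum ≈ 1.765086.

1.765086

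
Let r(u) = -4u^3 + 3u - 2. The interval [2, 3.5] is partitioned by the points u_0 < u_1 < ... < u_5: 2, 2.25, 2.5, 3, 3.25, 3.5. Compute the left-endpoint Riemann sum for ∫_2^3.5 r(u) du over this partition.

Subinterval widths: 0.25, 0.25, 0.5, 0.25, 0.25.
Left endpoints: 2, 2.25, 2.5, 3, 3.25.
r(2) = -28, r(2.25) = -40.8125, r(2.5) = -57, r(3) = -101, r(3.25) = -129.5625.
Sum = Σ Δu_i · r(u_i).
Sum = -103.34375.

-103.34375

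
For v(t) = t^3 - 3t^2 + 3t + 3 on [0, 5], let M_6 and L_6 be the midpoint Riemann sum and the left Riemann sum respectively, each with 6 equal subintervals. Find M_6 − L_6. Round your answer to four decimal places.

M_6 ≈ 82.447917.
L_6 ≈ 59.270833.
M_6 − L_6 ≈ 23.1771.

23.1771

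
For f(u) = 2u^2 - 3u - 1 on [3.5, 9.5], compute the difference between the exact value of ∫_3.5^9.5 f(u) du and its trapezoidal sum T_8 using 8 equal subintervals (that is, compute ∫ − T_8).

Exact integral: ∫_3.5^9.5 f(u) du = 420.
T_8 = 421.125.
Error = 420 − 421.125 = -1.125.

-1.125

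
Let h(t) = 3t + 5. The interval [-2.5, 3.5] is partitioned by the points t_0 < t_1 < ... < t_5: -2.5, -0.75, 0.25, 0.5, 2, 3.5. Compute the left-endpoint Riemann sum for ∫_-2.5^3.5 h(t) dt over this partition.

26.0625

Subinterval widths: 1.75, 1, 0.25, 1.5, 1.5.
Left endpoints: -2.5, -0.75, 0.25, 0.5, 2.
h(-2.5) = -2.5, h(-0.75) = 2.75, h(0.25) = 5.75, h(0.5) = 6.5, h(2) = 11.
Sum = Σ Δt_i · h(t_i).
Sum = 26.0625.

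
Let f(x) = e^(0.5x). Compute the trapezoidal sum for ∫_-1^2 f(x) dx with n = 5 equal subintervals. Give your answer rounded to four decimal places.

Δx = (2 − (-1))/5 = 0.6.
f(-1) ≈ 0.6065, f(-0.4) ≈ 0.8187, f(0.2) ≈ 1.1052, f(0.8) ≈ 1.4918, f(1.4) ≈ 2.0138, f(2) ≈ 2.7183.
T_5 = (Δx/2)·[f(x_0) + 2f(x_1) + ... + 2f(x_{4}) + f(x_5)].
Sum ≈ 4.2551.

4.2551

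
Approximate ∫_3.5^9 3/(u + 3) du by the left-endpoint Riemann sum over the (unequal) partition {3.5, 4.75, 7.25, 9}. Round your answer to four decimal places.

2.0569

Subinterval widths: 1.25, 2.5, 1.75.
Left endpoints: 3.5, 4.75, 7.25.
f(3.5) = 6/13, f(4.75) = 12/31, f(7.25) = 12/41.
Sum = Σ Δu_i · f(u_i).
Sum ≈ 2.0569.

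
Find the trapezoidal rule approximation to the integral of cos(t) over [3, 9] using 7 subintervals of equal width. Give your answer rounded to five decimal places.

Δt = (9 − 3)/7 = 6/7.
f(3) ≈ -0.98999, f(27/7) ≈ -0.75473, f(33/7) ≈ 0.00190, f(39/7) ≈ 0.75722, f(45/7) ≈ 0.98945, f(51/7) ≈ 0.53817, f(57/7) ≈ -0.28487, f(9) ≈ -0.91113.
T_7 = (Δt/2)·[f(t_0) + 2f(t_1) + ... + 2f(t_{6}) + f(t_7)].
Sum ≈ 0.25420.

0.25420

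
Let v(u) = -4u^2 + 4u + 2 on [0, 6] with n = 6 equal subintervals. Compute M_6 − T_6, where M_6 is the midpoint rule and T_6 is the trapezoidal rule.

6

M_6 = -202.
T_6 = -208.
M_6 − T_6 = 6.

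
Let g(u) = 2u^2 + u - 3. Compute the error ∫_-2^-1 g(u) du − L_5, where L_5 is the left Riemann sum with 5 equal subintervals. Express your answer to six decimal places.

Exact integral: ∫_-2^-1 g(u) du ≈ 0.16666667.
L_5 = 0.68.
Error ≈ 0.16666667 − 0.68 ≈ -0.513333.

-0.513333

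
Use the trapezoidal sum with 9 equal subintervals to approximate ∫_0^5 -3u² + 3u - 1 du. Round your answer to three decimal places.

-93.272

Δu = (5 − 0)/9 = 5/9.
f(0) = -1, f(5/9) = -7/27, f(10/9) = -37/27, f(5/3) = -13/3, f(20/9) = -247/27, f(25/9) = -427/27, f(10/3) = -73/3, f(35/9) = -937/27, f(40/9) = -1267/27, f(5) = -61.
T_9 = (Δu/2)·[f(u_0) + 2f(u_1) + ... + 2f(u_{8}) + f(u_9)].
Sum ≈ -93.272.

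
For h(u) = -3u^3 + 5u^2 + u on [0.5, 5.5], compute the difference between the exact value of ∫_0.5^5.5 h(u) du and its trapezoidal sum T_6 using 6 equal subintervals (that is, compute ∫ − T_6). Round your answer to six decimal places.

Exact integral: ∫_0.5^5.5 h(u) du ≈ -394.16666667.
T_6 ≈ -406.89814815.
Error ≈ -394.16666667 − (-406.89814815) ≈ 12.731481.

12.731481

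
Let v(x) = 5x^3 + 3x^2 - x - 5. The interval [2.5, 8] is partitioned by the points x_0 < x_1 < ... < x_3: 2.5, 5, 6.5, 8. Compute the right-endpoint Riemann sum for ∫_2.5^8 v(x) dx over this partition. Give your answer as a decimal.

Subinterval widths: 2.5, 1.5, 1.5.
Right endpoints: 5, 6.5, 8.
v(5) = 690, v(6.5) = 1488.375, v(8) = 2739.
Sum = Σ Δx_i · v(x_i).
Sum = 8066.0625.

8066.0625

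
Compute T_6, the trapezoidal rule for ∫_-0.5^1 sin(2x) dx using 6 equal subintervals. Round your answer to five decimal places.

0.46822

Δx = (1 − (-0.5))/6 = 0.25.
f(-0.5) ≈ -0.84147, f(-0.25) ≈ -0.47943, f(0) ≈ 0.00000, f(0.25) ≈ 0.47943, f(0.5) ≈ 0.84147, f(0.75) ≈ 0.99749, f(1) ≈ 0.90930.
T_6 = (Δx/2)·[f(x_0) + 2f(x_1) + ... + 2f(x_{5}) + f(x_6)].
Sum ≈ 0.46822.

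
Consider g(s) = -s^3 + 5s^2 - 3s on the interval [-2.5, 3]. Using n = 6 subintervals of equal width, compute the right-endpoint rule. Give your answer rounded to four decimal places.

Δs = (3 − (-2.5))/6 = 11/12.
Right endpoints: -19/12, -2/3, 0.25, 7/6, 25/12, 3.
g(-19/12) = 36727/1728, g(-2/3) = 122/27, g(0.25) = -0.453125, g(7/6) = 371/216, g(25/12) = 11075/1728, g(3) = 9.
Sum = Δs · [g(-19/12) + g(-2/3) + g(0.25) + ...].
Sum ≈ 38.9090.

38.9090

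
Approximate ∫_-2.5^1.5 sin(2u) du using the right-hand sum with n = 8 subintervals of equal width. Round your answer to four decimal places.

Δu = (1.5 − (-2.5))/8 = 0.5.
Right endpoints: -2, -1.5, -1, -0.5, 0, 0.5, 1, 1.5.
f(-2) ≈ 0.7568, f(-1.5) ≈ -0.1411, f(-1) ≈ -0.9093, f(-0.5) ≈ -0.8415, f(0) ≈ 0.0000, f(0.5) ≈ 0.8415, f(1) ≈ 0.9093, f(1.5) ≈ 0.1411.
Sum = Δu · [f(-2) + f(-1.5) + f(-1) + ...].
Sum ≈ 0.3784.

0.3784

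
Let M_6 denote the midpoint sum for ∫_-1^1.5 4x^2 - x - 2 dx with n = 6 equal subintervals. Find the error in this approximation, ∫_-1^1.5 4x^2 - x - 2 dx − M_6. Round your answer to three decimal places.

0.145

Exact integral: ∫_-1^1.5 f(x) dx ≈ 0.20833.
M_6 ≈ 0.06366.
Error ≈ 0.20833 − 0.06366 ≈ 0.145.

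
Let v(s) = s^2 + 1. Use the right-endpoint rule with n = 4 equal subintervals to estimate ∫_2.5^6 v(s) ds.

Δs = (6 − 2.5)/4 = 0.875.
Right endpoints: 3.375, 4.25, 5.125, 6.
v(3.375) = 12.390625, v(4.25) = 19.0625, v(5.125) = 27.265625, v(6) = 37.
Sum = Δs · [v(3.375) + v(4.25) + v(5.125) + v(6)].
Sum = 83.75390625.

83.75390625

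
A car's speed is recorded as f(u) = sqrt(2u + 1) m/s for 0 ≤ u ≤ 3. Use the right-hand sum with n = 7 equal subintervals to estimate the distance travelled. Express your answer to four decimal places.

Δu = (3 − 0)/7 = 3/7.
Right endpoints: 3/7, 6/7, 9/7, 12/7, 15/7, 18/7, 3.
f(3/7) ≈ 1.3628, f(6/7) ≈ 1.6475, f(9/7) ≈ 1.8898, f(12/7) ≈ 2.1044, f(15/7) ≈ 2.2991, f(18/7) ≈ 2.4785, f(3) ≈ 2.6458.
Sum = Δu · [f(3/7) + f(6/7) + f(9/7) + ...].
Sum ≈ 6.1834.

6.1834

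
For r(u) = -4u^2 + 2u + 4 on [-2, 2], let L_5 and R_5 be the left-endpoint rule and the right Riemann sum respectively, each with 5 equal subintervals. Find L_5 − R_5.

-6.4

L_5 = -10.24.
R_5 = -3.84.
L_5 − R_5 = -6.4.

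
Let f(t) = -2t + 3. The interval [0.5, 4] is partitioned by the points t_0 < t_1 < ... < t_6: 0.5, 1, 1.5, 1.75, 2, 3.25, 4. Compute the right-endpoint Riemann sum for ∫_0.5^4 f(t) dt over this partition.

Subinterval widths: 0.5, 0.5, 0.25, 0.25, 1.25, 0.75.
Right endpoints: 1, 1.5, 1.75, 2, 3.25, 4.
f(1) = 1, f(1.5) = 0, f(1.75) = -0.5, f(2) = -1, f(3.25) = -3.5, f(4) = -5.
Sum = Σ Δt_i · f(t_i).
Sum = -8.

-8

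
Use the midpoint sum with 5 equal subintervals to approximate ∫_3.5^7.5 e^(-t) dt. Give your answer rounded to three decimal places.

0.029

Δt = (7.5 − 3.5)/5 = 0.8.
Midpoints: 3.9, 4.7, 5.5, 6.3, 7.1.
f(3.9) ≈ 0.020, f(4.7) ≈ 0.009, f(5.5) ≈ 0.004, f(6.3) ≈ 0.002, f(7.1) ≈ 0.001.
Sum = Δt · [f(3.9) + f(4.7) + f(5.5) + f(6.3) + f(7.1)].
Sum ≈ 0.029.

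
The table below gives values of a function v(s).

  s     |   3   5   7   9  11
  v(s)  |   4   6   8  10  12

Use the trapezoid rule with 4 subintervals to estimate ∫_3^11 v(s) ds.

64

Δs = 2.
T_4 = (2/2)·[4 + 2·6 + 2·8 + 2·10 + 12] = 64.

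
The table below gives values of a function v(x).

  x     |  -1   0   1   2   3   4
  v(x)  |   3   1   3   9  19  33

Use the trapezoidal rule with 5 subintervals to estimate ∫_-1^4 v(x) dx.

Δx = 1.
T_5 = (1/2)·[3 + 2·1 + 2·3 + 2·9 + 2·19 + 33] = 50.

50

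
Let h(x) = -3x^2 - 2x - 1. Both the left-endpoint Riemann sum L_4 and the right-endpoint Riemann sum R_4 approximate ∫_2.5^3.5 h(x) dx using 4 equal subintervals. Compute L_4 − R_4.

5

L_4 = -31.78125.
R_4 = -36.78125.
L_4 − R_4 = 5.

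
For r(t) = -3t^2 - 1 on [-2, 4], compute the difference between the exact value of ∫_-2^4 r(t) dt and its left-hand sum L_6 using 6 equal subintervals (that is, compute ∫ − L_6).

-15

Exact integral: ∫_-2^4 r(t) dt = -78.
L_6 = -63.
Error = -78 − (-63) = -15.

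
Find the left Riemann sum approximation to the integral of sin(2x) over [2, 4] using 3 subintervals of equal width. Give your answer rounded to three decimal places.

-0.797

Δx = (4 − 2)/3 = 2/3.
Left endpoints: 2, 8/3, 10/3.
f(2) ≈ -0.757, f(8/3) ≈ -0.813, f(10/3) ≈ 0.374.
Sum = Δx · [f(2) + f(8/3) + f(10/3)].
Sum ≈ -0.797.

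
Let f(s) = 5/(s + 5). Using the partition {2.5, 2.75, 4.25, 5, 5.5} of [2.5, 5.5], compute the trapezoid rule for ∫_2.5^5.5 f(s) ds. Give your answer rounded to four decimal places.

1.6875

Subinterval widths: 0.25, 1.5, 0.75, 0.5.
f(2.5) = 2/3, f(2.75) = 20/31, f(4.25) = 20/37, f(5) = 0.5, f(5.5) = 10/21.
On each subinterval the trapezoid contributes (Δs_i/2)·[f(s_{i-1}) + f(s_i)].
Sum ≈ 1.6875.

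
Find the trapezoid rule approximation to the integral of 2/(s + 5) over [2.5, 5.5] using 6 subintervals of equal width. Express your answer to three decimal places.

0.673

Δs = (5.5 − 2.5)/6 = 0.5.
f(2.5) = 4/15, f(3) = 0.25, f(3.5) = 4/17, f(4) = 2/9, f(4.5) = 4/19, f(5) = 0.2, f(5.5) = 4/21.
T_6 = (Δs/2)·[f(s_0) + 2f(s_1) + ... + 2f(s_{5}) + f(s_6)].
Sum ≈ 0.673.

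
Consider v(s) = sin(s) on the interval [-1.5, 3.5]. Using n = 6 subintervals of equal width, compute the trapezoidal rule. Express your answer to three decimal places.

Δs = (3.5 − (-1.5))/6 = 5/6.
v(-1.5) ≈ -0.997, v(-2/3) ≈ -0.618, v(1/6) ≈ 0.166, v(1) ≈ 0.841, v(11/6) ≈ 0.966, v(8/3) ≈ 0.457, v(3.5) ≈ -0.351.
T_6 = (Δs/2)·[v(s_0) + 2v(s_1) + ... + 2v(s_{5}) + v(s_6)].
Sum ≈ 0.948.

0.948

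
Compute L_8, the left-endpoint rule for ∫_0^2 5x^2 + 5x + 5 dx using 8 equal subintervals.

Δx = (2 − 0)/8 = 0.25.
Left endpoints: 0, 0.25, 0.5, 0.75, 1, 1.25, 1.5, 1.75.
f(0) = 5, f(0.25) = 6.5625, f(0.5) = 8.75, f(0.75) = 11.5625, f(1) = 15, f(1.25) = 19.0625, f(1.5) = 23.75, f(1.75) = 29.0625.
Sum = Δx · [f(0) + f(0.25) + f(0.5) + ...].
Sum = 29.6875.

29.6875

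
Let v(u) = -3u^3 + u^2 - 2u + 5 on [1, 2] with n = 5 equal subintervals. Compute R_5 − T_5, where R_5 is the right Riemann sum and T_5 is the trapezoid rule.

R_5 = -9.
T_5 = -7.
R_5 − T_5 = -2.

-2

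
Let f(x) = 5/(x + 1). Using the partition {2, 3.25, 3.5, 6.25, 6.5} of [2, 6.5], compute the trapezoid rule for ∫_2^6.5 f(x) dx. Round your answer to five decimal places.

4.70850

Subinterval widths: 1.25, 0.25, 2.75, 0.25.
f(2) = 5/3, f(3.25) = 20/17, f(3.5) = 10/9, f(6.25) = 20/29, f(6.5) = 2/3.
On each subinterval the trapezoid contributes (Δx_i/2)·[f(x_{i-1}) + f(x_i)].
Sum ≈ 4.70850.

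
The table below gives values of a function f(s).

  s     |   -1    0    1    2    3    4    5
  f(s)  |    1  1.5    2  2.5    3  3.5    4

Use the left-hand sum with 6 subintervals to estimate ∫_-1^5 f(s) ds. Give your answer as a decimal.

13.5

Δs = 1.
Sum = 1·[1 + 1.5 + 2 + 2.5 + 3 + 3.5] = 13.5.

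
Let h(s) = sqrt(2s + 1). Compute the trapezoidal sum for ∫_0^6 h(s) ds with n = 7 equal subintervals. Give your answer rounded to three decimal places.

Δs = (6 − 0)/7 = 6/7.
h(0) ≈ 1.000, h(6/7) ≈ 1.648, h(12/7) ≈ 2.104, h(18/7) ≈ 2.478, h(24/7) ≈ 2.803, h(30/7) ≈ 3.094, h(36/7) ≈ 3.359, h(6) ≈ 3.606.
T_7 = (Δs/2)·[h(s_0) + 2h(s_1) + ... + 2h(s_{6}) + h(s_7)].
Sum ≈ 15.248.

15.248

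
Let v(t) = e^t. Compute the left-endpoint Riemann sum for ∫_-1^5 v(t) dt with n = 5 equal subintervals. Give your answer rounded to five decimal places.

Δt = (5 − (-1))/5 = 1.2.
Left endpoints: -1, 0.2, 1.4, 2.6, 3.8.
v(-1) ≈ 0.36788, v(0.2) ≈ 1.22140, v(1.4) ≈ 4.05520, v(2.6) ≈ 13.46374, v(3.8) ≈ 44.70118.
Sum = Δt · [v(-1) + v(0.2) + v(1.4) + v(2.6) + v(3.8)].
Sum ≈ 76.57129.

76.57129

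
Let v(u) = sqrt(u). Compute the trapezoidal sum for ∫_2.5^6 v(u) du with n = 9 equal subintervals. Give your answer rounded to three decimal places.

7.161

Δu = (6 − 2.5)/9 = 7/18.
v(2.5) ≈ 1.581, v(26/9) ≈ 1.700, v(59/18) ≈ 1.810, v(11/3) ≈ 1.915, v(73/18) ≈ 2.014, v(40/9) ≈ 2.108, v(29/6) ≈ 2.198, v(47/9) ≈ 2.285, v(101/18) ≈ 2.369, v(6) ≈ 2.449.
T_9 = (Δu/2)·[v(u_0) + 2v(u_1) + ... + 2v(u_{8}) + v(u_9)].
Sum ≈ 7.161.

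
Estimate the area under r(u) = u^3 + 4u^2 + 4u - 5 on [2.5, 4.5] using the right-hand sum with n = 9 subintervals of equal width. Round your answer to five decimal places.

227.15535

Δu = (4.5 − 2.5)/9 = 2/9.
Right endpoints: 49/18, 53/18, 19/6, 61/18, 65/18, 23/6, 73/18, 77/18, 4.5.
r(49/18) = 324865/5832, r(53/18) = 390653/5832, r(19/6) = 17179/216, r(61/18) = 544789/5832, r(65/18) = 633905/5832, r(23/6) = 27095/216, r(73/18) = 838153/5832, r(77/18) = 954053/5832, r(4.5) = 185.125.
Sum = Δu · [r(49/18) + r(53/18) + r(19/6) + ...].
Sum ≈ 227.15535.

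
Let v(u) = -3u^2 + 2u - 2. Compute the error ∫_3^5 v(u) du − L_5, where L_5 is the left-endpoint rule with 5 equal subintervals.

Exact integral: ∫_3^5 v(u) du = -86.
L_5 = -77.36.
Error = -86 − (-77.36) = -8.64.

-8.64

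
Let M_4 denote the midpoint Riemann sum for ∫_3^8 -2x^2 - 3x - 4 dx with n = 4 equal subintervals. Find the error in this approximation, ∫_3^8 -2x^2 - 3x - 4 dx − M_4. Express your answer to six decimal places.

Exact integral: ∫_3^8 f(x) dx ≈ -425.83333333.
M_4 = -424.53125.
Error ≈ -425.83333333 − (-424.53125) ≈ -1.302083.

-1.302083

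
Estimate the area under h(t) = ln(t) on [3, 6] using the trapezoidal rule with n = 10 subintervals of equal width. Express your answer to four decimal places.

4.4535

Δt = (6 − 3)/10 = 0.3.
h(3) ≈ 1.0986, h(3.3) ≈ 1.1939, h(3.6) ≈ 1.2809, h(3.9) ≈ 1.3610, h(4.2) ≈ 1.4351, h(4.5) ≈ 1.5041, h(4.8) ≈ 1.5686, h(5.1) ≈ 1.6292, h(5.4) ≈ 1.6864, h(5.7) ≈ 1.7405, h(6) ≈ 1.7918.
T_10 = (Δt/2)·[h(t_0) + 2h(t_1) + ... + 2h(t_{9}) + h(t_10)].
Sum ≈ 4.4535.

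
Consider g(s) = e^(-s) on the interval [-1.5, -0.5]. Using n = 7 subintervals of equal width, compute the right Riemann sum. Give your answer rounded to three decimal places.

2.635

Δs = (-0.5 − (-1.5))/7 = 1/7.
Right endpoints: -19/14, -17/14, -15/14, -13/14, -11/14, -9/14, -0.5.
g(-19/14) ≈ 3.885, g(-17/14) ≈ 3.368, g(-15/14) ≈ 2.920, g(-13/14) ≈ 2.531, g(-11/14) ≈ 2.194, g(-9/14) ≈ 1.902, g(-0.5) ≈ 1.649.
Sum = Δs · [g(-19/14) + g(-17/14) + g(-15/14) + ...].
Sum ≈ 2.635.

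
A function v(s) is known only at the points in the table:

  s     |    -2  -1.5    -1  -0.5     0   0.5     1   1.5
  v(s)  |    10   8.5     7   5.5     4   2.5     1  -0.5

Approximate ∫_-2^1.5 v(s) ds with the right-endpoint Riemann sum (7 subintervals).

Δs = 0.5.
Sum = 0.5·[8.5 + 7 + 5.5 + 4 + 2.5 + 1 + (-0.5)] = 14.

14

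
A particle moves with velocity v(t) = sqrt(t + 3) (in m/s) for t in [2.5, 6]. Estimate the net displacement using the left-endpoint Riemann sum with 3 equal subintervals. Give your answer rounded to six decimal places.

Δt = (6 − 2.5)/3 = 7/6.
Left endpoints: 2.5, 11/3, 29/6.
v(2.5) ≈ 2.345208, v(11/3) ≈ 2.581989, v(29/6) ≈ 2.798809.
Sum = Δt · [v(2.5) + v(11/3) + v(29/6)].
Sum ≈ 9.013674.

9.013674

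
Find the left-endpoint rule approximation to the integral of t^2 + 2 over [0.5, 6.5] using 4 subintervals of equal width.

74.25

Δt = (6.5 − 0.5)/4 = 1.5.
Left endpoints: 0.5, 2, 3.5, 5.
f(0.5) = 2.25, f(2) = 6, f(3.5) = 14.25, f(5) = 27.
Sum = Δt · [f(0.5) + f(2) + f(3.5) + f(5)].
Sum = 74.25.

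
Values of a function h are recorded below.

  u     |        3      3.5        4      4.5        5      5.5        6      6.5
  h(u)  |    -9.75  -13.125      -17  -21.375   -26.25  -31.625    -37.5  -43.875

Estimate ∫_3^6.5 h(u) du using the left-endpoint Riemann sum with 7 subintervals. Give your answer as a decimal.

Δu = 0.5.
Sum = 0.5·[(-9.75) + (-13.125) + (-17) + (-21.375) + (-26.25) + (-31.625) + (-37.5)] = -78.3125.

-78.3125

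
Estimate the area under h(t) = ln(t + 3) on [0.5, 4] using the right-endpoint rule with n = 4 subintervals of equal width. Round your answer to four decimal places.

Δt = (4 − 0.5)/4 = 0.875.
Right endpoints: 1.375, 2.25, 3.125, 4.
h(1.375) ≈ 1.4759, h(2.25) ≈ 1.6582, h(3.125) ≈ 1.8124, h(4) ≈ 1.9459.
Sum = Δt · [h(1.375) + h(2.25) + h(3.125) + h(4)].
Sum ≈ 6.0309.

6.0309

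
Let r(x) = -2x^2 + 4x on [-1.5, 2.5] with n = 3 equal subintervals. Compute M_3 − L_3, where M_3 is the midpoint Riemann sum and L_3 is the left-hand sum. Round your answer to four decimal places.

M_3 ≈ -3.481481.
L_3 ≈ -12.370370.
M_3 − L_3 ≈ 8.8889.

8.8889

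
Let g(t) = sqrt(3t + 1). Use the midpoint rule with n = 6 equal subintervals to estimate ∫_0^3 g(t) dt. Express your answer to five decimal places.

6.81518

Δt = (3 − 0)/6 = 0.5.
Midpoints: 0.25, 0.75, 1.25, 1.75, 2.25, 2.75.
g(0.25) ≈ 1.32288, g(0.75) ≈ 1.80278, g(1.25) ≈ 2.17945, g(1.75) ≈ 2.50000, g(2.25) ≈ 2.78388, g(2.75) ≈ 3.04138.
Sum = Δt · [g(0.25) + g(0.75) + g(1.25) + ...].
Sum ≈ 6.81518.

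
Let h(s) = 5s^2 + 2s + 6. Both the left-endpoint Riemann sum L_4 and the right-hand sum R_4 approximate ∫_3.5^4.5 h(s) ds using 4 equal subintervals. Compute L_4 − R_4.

-10.5

L_4 = 89.21875.
R_4 = 99.71875.
L_4 − R_4 = -10.5.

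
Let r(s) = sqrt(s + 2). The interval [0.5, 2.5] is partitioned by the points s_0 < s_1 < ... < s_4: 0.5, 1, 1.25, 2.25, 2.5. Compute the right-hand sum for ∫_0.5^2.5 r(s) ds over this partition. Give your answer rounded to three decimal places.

Subinterval widths: 0.5, 0.25, 1, 0.25.
Right endpoints: 1, 1.25, 2.25, 2.5.
r(1) ≈ 1.732, r(1.25) ≈ 1.803, r(2.25) ≈ 2.062, r(2.5) ≈ 2.121.
Sum = Σ Δs_i · r(s_i).
Sum ≈ 3.909.

3.909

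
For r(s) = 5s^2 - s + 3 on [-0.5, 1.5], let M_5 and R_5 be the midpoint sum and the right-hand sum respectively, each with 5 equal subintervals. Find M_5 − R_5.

M_5 = 10.7.
R_5 = 12.7.
M_5 − R_5 = -2.

-2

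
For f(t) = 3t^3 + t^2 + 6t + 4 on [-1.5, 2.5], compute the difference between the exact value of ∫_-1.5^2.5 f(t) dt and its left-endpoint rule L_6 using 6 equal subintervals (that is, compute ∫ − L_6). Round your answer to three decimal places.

26.704

Exact integral: ∫_-1.5^2.5 f(t) dt ≈ 59.83333.
L_6 ≈ 33.12963.
Error ≈ 59.83333 − 33.12963 ≈ 26.704.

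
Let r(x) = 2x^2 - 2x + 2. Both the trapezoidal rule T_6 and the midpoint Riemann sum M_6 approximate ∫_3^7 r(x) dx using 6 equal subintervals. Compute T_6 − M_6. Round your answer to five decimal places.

0.88889

T_6 ≈ 179.2592593.
M_6 ≈ 178.3703704.
T_6 − M_6 ≈ 0.88889.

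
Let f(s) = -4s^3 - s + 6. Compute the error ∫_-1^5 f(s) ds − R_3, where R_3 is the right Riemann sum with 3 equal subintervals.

Exact integral: ∫_-1^5 f(s) ds = -600.
R_3 = -1206.
Error = -600 − (-1206) = 606.

606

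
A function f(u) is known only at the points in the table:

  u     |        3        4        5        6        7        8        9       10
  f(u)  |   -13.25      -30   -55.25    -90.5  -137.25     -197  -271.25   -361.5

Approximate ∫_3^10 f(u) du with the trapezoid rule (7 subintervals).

Δu = 1.
T_7 = (1/2)·[(-13.25) + 2·(-30) + 2·(-55.25) + 2·(-90.5) + 2·(-137.25) + 2·(-197) + 2·(-271.25) + (-361.5)] = -968.625.

-968.625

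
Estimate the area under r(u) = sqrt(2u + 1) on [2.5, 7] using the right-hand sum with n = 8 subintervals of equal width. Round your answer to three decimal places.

14.862

Δu = (7 − 2.5)/8 = 0.5625.
Right endpoints: 3.0625, 3.625, 4.1875, 4.75, 5.3125, 5.875, 6.4375, 7.
r(3.0625) ≈ 2.669, r(3.625) ≈ 2.872, r(4.1875) ≈ 3.062, r(4.75) ≈ 3.240, r(5.3125) ≈ 3.410, r(5.875) ≈ 3.571, r(6.4375) ≈ 3.725, r(7) ≈ 3.873.
Sum = Δu · [r(3.0625) + r(3.625) + r(4.1875) + ...].
Sum ≈ 14.862.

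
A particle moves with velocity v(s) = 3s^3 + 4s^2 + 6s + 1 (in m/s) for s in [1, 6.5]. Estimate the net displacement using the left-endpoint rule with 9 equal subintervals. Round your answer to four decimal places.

Δs = (6.5 − 1)/9 = 11/18.
Left endpoints: 1, 29/18, 20/9, 17/6, 31/9, 73/18, 14/3, 95/18, 53/9.
v(1) = 14, v(29/18) = 65309/1944, v(20/9) = 16283/243, v(17/6) = 8521/72, v(31/9) = 46588/243, v(73/18) = 566161/1944, v(14/3) = 421, v(95/18) = 1137479/1944, v(53/9) = 191414/243.
Sum = Δs · [v(1) + v(29/18) + v(20/9) + ...].
Sum ≈ 1533.7305.

1533.7305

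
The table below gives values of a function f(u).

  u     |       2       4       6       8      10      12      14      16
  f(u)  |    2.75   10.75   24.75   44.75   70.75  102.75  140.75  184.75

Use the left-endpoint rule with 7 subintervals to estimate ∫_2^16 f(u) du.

Δu = 2.
Sum = 2·[2.75 + 10.75 + 24.75 + 44.75 + 70.75 + 102.75 + 140.75] = 794.5.

794.5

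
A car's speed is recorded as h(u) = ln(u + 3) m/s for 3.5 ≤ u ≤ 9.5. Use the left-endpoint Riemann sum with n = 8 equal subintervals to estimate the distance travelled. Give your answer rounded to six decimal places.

Δu = (9.5 − 3.5)/8 = 0.75.
Left endpoints: 3.5, 4.25, 5, 5.75, 6.5, 7.25, 8, 8.75.
h(3.5) ≈ 1.871802, h(4.25) ≈ 1.981001, h(5) ≈ 2.079442, h(5.75) ≈ 2.169054, h(6.5) ≈ 2.251292, h(7.25) ≈ 2.327278, h(8) ≈ 2.397895, h(8.75) ≈ 2.463853.
Sum = Δu · [h(3.5) + h(4.25) + h(5) + ...].
Sum ≈ 13.156213.

13.156213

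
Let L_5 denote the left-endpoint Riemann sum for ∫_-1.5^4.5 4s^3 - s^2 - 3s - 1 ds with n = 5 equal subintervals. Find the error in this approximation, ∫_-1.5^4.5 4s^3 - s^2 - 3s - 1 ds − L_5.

Exact integral: ∫_-1.5^4.5 f(s) ds = 340.5.
L_5 = 159.78.
Error = 340.5 − 159.78 = 180.72.

180.72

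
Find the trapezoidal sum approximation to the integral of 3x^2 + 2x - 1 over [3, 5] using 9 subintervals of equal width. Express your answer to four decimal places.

112.0494

Δx = (5 − 3)/9 = 2/9.
f(3) = 32, f(29/9) = 988/27, f(31/9) = 1120/27, f(11/3) = 140/3, f(35/9) = 1408/27, f(37/9) = 1564/27, f(13/3) = 64, f(41/9) = 1900/27, f(43/9) = 2080/27, f(5) = 84.
T_9 = (Δx/2)·[f(x_0) + 2f(x_1) + ... + 2f(x_{8}) + f(x_9)].
Sum ≈ 112.0494.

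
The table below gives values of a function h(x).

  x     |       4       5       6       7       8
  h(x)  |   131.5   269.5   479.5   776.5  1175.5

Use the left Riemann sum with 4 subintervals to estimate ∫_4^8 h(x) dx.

1657

Δx = 1.
Sum = 1·[131.5 + 269.5 + 479.5 + 776.5] = 1657.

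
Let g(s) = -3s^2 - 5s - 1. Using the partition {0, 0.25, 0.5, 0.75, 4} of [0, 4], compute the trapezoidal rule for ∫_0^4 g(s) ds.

Subinterval widths: 0.25, 0.25, 0.25, 3.25.
g(0) = -1, g(0.25) = -2.4375, g(0.5) = -4.25, g(0.75) = -6.4375, g(4) = -69.
On each subinterval the trapezoid contributes (Δs_i/2)·[g(s_{i-1}) + g(s_i)].
Sum = -125.1875.

-125.1875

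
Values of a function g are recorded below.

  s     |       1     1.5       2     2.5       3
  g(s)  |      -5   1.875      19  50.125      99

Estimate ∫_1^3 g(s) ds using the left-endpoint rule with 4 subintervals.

Δs = 0.5.
Sum = 0.5·[(-5) + 1.875 + 19 + 50.125] = 33.

33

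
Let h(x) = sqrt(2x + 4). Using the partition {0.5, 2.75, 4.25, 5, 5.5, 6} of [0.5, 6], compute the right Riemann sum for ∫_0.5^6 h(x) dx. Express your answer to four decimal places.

Subinterval widths: 2.25, 1.5, 0.75, 0.5, 0.5.
Right endpoints: 2.75, 4.25, 5, 5.5, 6.
h(2.75) ≈ 3.0822, h(4.25) ≈ 3.5355, h(5) ≈ 3.7417, h(5.5) ≈ 3.8730, h(6) ≈ 4.0000.
Sum = Σ Δx_i · h(x_i).
Sum ≈ 18.9810.

18.9810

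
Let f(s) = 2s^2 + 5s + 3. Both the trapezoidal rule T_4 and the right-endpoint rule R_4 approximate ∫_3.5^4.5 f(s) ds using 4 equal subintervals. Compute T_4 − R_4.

-2.625

T_4 = 55.1875.
R_4 = 57.8125.
T_4 − R_4 = -2.625.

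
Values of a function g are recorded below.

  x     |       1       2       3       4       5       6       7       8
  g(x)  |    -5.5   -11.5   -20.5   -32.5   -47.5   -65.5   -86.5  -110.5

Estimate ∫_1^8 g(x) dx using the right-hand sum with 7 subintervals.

-374.5

Δx = 1.
Sum = 1·[(-11.5) + (-20.5) + (-32.5) + (-47.5) + (-65.5) + (-86.5) + (-110.5)] = -374.5.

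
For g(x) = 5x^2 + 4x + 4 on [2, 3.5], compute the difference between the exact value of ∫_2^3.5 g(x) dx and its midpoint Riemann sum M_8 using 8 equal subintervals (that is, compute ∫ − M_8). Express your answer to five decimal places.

0.02197

Exact integral: ∫_2^3.5 g(x) dx = 80.625.
M_8 ≈ 80.6030273.
Error ≈ 80.625 − 80.6030273 ≈ 0.02197.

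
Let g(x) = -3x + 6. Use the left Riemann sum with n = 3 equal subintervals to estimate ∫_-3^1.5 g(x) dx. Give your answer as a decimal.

47.25

Δx = (1.5 − (-3))/3 = 1.5.
Left endpoints: -3, -1.5, 0.
g(-3) = 15, g(-1.5) = 10.5, g(0) = 6.
Sum = Δx · [g(-3) + g(-1.5) + g(0)].
Sum = 47.25.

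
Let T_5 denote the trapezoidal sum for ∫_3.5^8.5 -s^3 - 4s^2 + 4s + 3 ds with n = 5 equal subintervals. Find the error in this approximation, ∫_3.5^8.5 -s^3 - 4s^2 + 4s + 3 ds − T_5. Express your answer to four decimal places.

Exact integral: ∫_3.5^8.5 f(s) ds ≈ -1894.166667.
T_5 = -1912.5.
Error ≈ -1894.166667 − (-1912.5) ≈ 18.3333.

18.3333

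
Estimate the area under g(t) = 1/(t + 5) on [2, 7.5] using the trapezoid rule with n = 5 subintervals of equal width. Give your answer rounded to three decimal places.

0.581

Δt = (7.5 − 2)/5 = 1.1.
g(2) = 1/7, g(3.1) = 10/81, g(4.2) = 5/46, g(5.3) = 10/103, g(6.4) = 5/57, g(7.5) = 0.08.
T_5 = (Δt/2)·[g(t_0) + 2g(t_1) + ... + 2g(t_{4}) + g(t_5)].
Sum ≈ 0.581.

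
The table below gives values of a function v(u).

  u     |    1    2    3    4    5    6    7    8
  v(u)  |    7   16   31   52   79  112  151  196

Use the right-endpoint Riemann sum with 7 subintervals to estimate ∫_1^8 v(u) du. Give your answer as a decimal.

Δu = 1.
Sum = 1·[16 + 31 + 52 + 79 + 112 + 151 + 196] = 637.

637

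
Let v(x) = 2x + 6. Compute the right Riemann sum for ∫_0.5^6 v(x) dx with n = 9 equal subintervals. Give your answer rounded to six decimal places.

72.111111

Δx = (6 − 0.5)/9 = 11/18.
Right endpoints: 10/9, 31/18, 7/3, 53/18, 32/9, 25/6, 43/9, 97/18, 6.
v(10/9) = 74/9, v(31/18) = 85/9, v(7/3) = 32/3, v(53/18) = 107/9, v(32/9) = 118/9, v(25/6) = 43/3, v(43/9) = 140/9, v(97/18) = 151/9, v(6) = 18.
Sum = Δx · [v(10/9) + v(31/18) + v(7/3) + ...].
Sum ≈ 72.111111.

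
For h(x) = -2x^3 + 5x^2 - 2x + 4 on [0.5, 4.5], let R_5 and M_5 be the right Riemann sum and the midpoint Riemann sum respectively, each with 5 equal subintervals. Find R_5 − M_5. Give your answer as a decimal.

-42.4

R_5 = -97.6.
M_5 = -55.2.
R_5 − M_5 = -42.4.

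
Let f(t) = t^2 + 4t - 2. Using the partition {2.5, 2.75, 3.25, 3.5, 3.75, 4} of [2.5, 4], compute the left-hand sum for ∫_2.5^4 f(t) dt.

30.0625

Subinterval widths: 0.25, 0.5, 0.25, 0.25, 0.25.
Left endpoints: 2.5, 2.75, 3.25, 3.5, 3.75.
f(2.5) = 14.25, f(2.75) = 16.5625, f(3.25) = 21.5625, f(3.5) = 24.25, f(3.75) = 27.0625.
Sum = Σ Δt_i · f(t_i).
Sum = 30.0625.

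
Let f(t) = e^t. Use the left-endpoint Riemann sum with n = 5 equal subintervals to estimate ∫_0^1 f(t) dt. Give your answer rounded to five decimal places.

1.55218

Δt = (1 − 0)/5 = 0.2.
Left endpoints: 0, 0.2, 0.4, 0.6, 0.8.
f(0) ≈ 1.00000, f(0.2) ≈ 1.22140, f(0.4) ≈ 1.49182, f(0.6) ≈ 1.82212, f(0.8) ≈ 2.22554.
Sum = Δt · [f(0) + f(0.2) + f(0.4) + f(0.6) + f(0.8)].
Sum ≈ 1.55218.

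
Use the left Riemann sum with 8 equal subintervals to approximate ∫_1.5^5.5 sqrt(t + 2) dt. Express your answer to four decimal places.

Δt = (5.5 − 1.5)/8 = 0.5.
Left endpoints: 1.5, 2, 2.5, 3, 3.5, 4, 4.5, 5.
f(1.5) ≈ 1.8708, f(2) ≈ 2.0000, f(2.5) ≈ 2.1213, f(3) ≈ 2.2361, f(3.5) ≈ 2.3452, f(4) ≈ 2.4495, f(4.5) ≈ 2.5495, f(5) ≈ 2.6458.
Sum = Δt · [f(1.5) + f(2) + f(2.5) + ...].
Sum ≈ 9.1091.

9.1091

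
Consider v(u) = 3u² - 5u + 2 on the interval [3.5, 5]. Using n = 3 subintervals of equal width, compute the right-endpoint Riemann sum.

Δu = (5 − 3.5)/3 = 0.5.
Right endpoints: 4, 4.5, 5.
v(4) = 30, v(4.5) = 40.25, v(5) = 52.
Sum = Δu · [v(4) + v(4.5) + v(5)].
Sum = 61.125.

61.125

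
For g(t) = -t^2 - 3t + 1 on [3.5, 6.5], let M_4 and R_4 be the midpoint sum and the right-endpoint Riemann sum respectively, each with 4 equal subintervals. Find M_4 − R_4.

15.046875

M_4 = -119.109375.
R_4 = -134.15625.
M_4 − R_4 = 15.046875.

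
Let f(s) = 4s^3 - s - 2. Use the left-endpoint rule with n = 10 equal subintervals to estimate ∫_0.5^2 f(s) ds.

Δs = (2 − 0.5)/10 = 0.15.
Left endpoints: 0.5, 0.65, 0.8, 0.95, 1.1, 1.25, 1.4, 1.55, 1.7, 1.85.
f(0.5) = -2, f(0.65) = -1.5515, f(0.8) = -0.752, f(0.95) = 0.4795, f(1.1) = 2.224, f(1.25) = 4.5625, f(1.4) = 7.576, f(1.55) = 11.3455, f(1.7) = 15.952, f(1.85) = 21.4765.
Sum = Δs · [f(0.5) + f(0.65) + f(0.8) + ...].
Sum = 8.896875.

8.896875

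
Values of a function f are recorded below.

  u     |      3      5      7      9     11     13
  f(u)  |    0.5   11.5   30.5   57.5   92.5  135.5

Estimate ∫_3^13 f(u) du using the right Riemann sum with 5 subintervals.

Δu = 2.
Sum = 2·[11.5 + 30.5 + 57.5 + 92.5 + 135.5] = 655.

655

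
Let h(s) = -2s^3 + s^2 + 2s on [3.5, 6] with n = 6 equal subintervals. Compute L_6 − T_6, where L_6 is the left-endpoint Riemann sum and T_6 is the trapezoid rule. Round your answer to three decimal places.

66.146

L_6 ≈ -427.35388.
T_6 ≈ -493.49971.
L_6 − T_6 ≈ 66.146.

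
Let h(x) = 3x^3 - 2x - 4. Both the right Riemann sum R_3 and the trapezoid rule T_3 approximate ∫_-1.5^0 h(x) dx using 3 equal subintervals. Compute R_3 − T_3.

1.78125

R_3 = -6.1875.
T_3 = -7.96875.
R_3 − T_3 = 1.78125.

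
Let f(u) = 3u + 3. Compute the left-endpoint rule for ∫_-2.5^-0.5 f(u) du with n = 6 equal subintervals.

-4

Δu = (-0.5 − (-2.5))/6 = 1/3.
Left endpoints: -2.5, -13/6, -11/6, -1.5, -7/6, -5/6.
f(-2.5) = -4.5, f(-13/6) = -3.5, f(-11/6) = -2.5, f(-1.5) = -1.5, f(-7/6) = -0.5, f(-5/6) = 0.5.
Sum = Δu · [f(-2.5) + f(-13/6) + f(-11/6) + ...].
Sum = -4.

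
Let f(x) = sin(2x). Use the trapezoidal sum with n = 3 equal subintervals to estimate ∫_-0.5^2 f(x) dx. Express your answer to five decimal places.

0.45193

Δx = (2 − (-0.5))/3 = 5/6.
f(-0.5) ≈ -0.84147, f(1/3) ≈ 0.61837, f(7/6) ≈ 0.72309, f(2) ≈ -0.75680.
T_3 = (Δx/2)·[f(x_0) + 2f(x_1) + 2f(x_2) + f(x_3)].
Sum ≈ 0.45193.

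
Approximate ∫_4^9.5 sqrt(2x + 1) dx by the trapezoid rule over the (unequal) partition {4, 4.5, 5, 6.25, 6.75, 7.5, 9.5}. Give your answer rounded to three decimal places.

Subinterval widths: 0.5, 0.5, 1.25, 0.5, 0.75, 2.
f(4) ≈ 3.000, f(4.5) ≈ 3.162, f(5) ≈ 3.317, f(6.25) ≈ 3.674, f(6.75) ≈ 3.808, f(7.5) ≈ 4.000, f(9.5) ≈ 4.472.
On each subinterval the trapezoid contributes (Δx_i/2)·[f(x_{i-1}) + f(x_i)].
Sum ≈ 20.800.

20.800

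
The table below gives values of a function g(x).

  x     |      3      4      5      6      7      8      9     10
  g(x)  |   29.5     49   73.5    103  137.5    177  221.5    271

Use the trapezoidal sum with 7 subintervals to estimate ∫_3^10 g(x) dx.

911.75

Δx = 1.
T_7 = (1/2)·[29.5 + 2·49 + 2·73.5 + 2·103 + 2·137.5 + 2·177 + 2·221.5 + 271] = 911.75.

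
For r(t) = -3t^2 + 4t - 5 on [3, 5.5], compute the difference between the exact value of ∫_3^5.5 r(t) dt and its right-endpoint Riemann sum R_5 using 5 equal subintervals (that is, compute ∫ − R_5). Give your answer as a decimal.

Exact integral: ∫_3^5.5 r(t) dt = -109.375.
R_5 = -123.125.
Error = -109.375 − (-123.125) = 13.75.

13.75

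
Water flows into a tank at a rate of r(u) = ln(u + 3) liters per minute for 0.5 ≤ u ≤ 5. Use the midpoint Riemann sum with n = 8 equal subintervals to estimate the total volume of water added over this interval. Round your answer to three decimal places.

Δu = (5 − 0.5)/8 = 0.5625.
Midpoints: 0.78125, 1.34375, 1.90625, 2.46875, 3.03125, 3.59375, 4.15625, 4.71875.
r(0.78125) ≈ 1.330, r(1.34375) ≈ 1.469, r(1.90625) ≈ 1.591, r(2.46875) ≈ 1.699, r(3.03125) ≈ 1.797, r(3.59375) ≈ 1.886, r(4.15625) ≈ 1.968, r(4.71875) ≈ 2.044.
Sum = Δu · [r(0.78125) + r(1.34375) + r(1.90625) + ...].
Sum ≈ 7.753.

7.753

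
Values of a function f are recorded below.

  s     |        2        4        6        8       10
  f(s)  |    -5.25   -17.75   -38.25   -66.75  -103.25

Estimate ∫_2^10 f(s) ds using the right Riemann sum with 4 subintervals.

Δs = 2.
Sum = 2·[(-17.75) + (-38.25) + (-66.75) + (-103.25)] = -452.

-452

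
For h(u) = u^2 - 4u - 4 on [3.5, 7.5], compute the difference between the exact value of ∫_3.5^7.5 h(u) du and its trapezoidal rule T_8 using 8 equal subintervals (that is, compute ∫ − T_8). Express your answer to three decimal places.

-0.167

Exact integral: ∫_3.5^7.5 h(u) du ≈ 22.33333.
T_8 = 22.5.
Error ≈ 22.33333 − 22.5 ≈ -0.167.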